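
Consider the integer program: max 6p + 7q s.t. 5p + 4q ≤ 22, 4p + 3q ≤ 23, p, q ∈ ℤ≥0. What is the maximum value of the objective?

35

The continuous relaxation peaks at (0, 5.5) with value 38.50; rounding to a feasible lattice point costs some objective.
(p,q)=(0,5): 5·0+4·5=20≤22, 4·0+3·5=15≤23, objective 35.
(p,q)=(1,4): 5·1+4·4=21≤22, 4·1+3·4=16≤23, objective 34.
(p,q)=(0,4): 5·0+4·4=16≤22, 4·0+3·4=12≤23, objective 28.
The best lattice point is (0,5), giving 35.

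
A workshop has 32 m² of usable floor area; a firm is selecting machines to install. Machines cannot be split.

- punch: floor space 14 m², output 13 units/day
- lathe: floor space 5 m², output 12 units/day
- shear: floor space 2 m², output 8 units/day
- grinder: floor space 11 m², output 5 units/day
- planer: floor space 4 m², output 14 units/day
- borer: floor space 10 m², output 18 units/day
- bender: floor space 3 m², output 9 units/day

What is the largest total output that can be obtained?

Allowing fractional choices, the relaxed optimum would be about 68.4, but machines are indivisible.
lathe + shear + grinder + planer + borer: floor space 5 + 2 + 11 + 4 + 10 = 32 ≤ 32, output 12 + 8 + 5 + 14 + 18 = 57.
lathe + shear + planer + borer + bender: floor space 5 + 2 + 4 + 10 + 3 = 24 ≤ 32, output 12 + 8 + 14 + 18 + 9 = 61.
punch + lathe + shear + planer + bender: floor space 14 + 5 + 2 + 4 + 3 = 28 ≤ 32, output 13 + 12 + 8 + 14 + 9 = 56.
Best is lathe, shear, planer, borer, and bender with total output 61.

61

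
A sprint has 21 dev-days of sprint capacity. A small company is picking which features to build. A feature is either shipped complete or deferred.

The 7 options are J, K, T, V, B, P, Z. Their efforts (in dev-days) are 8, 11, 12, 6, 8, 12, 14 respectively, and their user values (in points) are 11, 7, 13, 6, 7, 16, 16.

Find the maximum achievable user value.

Allowing fractional choices, the relaxed optimum would be about 28.1, but features are indivisible.
J + T: effort 8 + 12 = 20 ≤ 21, user value 11 + 13 = 24.
J + P: effort 8 + 12 = 20 ≤ 21, user value 11 + 16 = 27.
B + P: effort 8 + 12 = 20 ≤ 21, user value 7 + 16 = 23.
Best is J and P with total user value 27.

27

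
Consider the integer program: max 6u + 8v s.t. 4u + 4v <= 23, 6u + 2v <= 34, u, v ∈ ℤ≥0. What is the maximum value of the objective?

Relaxing integrality, the LP optimum is 46.00 at (u,v) = (0, 5.75), which is not an integer point.
(u,v)=(0,5): 4·0+4·5=20≤23, 6·0+2·5=10≤34, objective 40.
(u,v)=(1,4): 4·1+4·4=20≤23, 6·1+2·4=14≤34, objective 38.
(u,v)=(0,4): 4·0+4·4=16≤23, 6·0+2·4=8≤34, objective 32.
Maximum is 40 at (u,v)=(0,5).

40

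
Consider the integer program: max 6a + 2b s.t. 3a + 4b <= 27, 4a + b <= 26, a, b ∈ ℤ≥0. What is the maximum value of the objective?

The continuous relaxation peaks at (5.92, 2.31) with value 40.15; rounding to a feasible lattice point costs some objective.
(a,b)=(6,2): 3·6+4·2=26≤27, 4·6+1·2=26≤26, objective 40.
(a,b)=(6,1): 3·6+4·1=22≤27, 4·6+1·1=25≤26, objective 38.
No feasible integer point exceeds 40.

40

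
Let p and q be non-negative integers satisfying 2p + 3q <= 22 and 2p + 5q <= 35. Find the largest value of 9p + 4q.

99

(p,q)=(11,0) is feasible, giving 99.
(p,q)=(10,0) is feasible, giving 90.
No feasible integer point exceeds 99.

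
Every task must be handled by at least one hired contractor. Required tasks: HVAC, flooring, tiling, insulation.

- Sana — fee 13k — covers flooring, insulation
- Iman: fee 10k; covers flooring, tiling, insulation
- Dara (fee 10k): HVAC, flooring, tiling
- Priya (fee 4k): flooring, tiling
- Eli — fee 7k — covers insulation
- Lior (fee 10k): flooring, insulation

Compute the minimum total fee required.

17

The greedy cost-per-new-task heuristic would pick Priya, Eli, and Dara for 21, but a cheaper cover exists.
Choose Dara and Eli: together they cover HVAC, flooring, tiling, insulation — every task.
Total fee: 10 + 7 = 17.
No cover costs less than 17.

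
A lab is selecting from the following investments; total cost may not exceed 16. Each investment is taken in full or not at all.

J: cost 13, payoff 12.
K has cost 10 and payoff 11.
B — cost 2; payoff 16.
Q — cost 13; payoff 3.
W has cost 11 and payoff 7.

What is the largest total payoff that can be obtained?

This is a 0-1 knapsack instance.
K + B: cost 10 + 2 = 12 ≤ 16, payoff 11 + 16 = 27.
J + B: cost 13 + 2 = 15 ≤ 16, payoff 12 + 16 = 28.
Best is J and B with total payoff 28.

28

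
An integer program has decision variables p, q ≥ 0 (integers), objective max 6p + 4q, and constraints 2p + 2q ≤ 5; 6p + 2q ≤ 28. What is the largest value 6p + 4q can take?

Relaxing integrality, the LP optimum is 15.00 at (p,q) = (2.5, 0), which is not an integer point.
(p,q)=(2,0): 2·2+2·0=4≤5, 6·2+2·0=12≤28, objective 12.
(p,q)=(1,1): 2·1+2·1=4≤5, 6·1+2·1=8≤28, objective 10.
(p,q)=(1,0): 2·1+2·0=2≤5, 6·1+2·0=6≤28, objective 6.
Maximum is 12 at (p,q)=(2,0).

12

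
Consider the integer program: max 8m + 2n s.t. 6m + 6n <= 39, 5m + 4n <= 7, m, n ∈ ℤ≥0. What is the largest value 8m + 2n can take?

8

Relaxing integrality, the LP optimum is 11.20 at (m,n) = (1.4, 0), which is not an integer point.
(m,n)=(1,0): 6·1+6·0=6≤39, 5·1+4·0=5≤7, objective 8.
(m,n)=(0,1): 6·0+6·1=6≤39, 5·0+4·1=4≤7, objective 2.
(m,n)=(0,0): 6·0+6·0=0≤39, 5·0+4·0=0≤7, objective 0.
Maximum is 8 at (m,n)=(1,0).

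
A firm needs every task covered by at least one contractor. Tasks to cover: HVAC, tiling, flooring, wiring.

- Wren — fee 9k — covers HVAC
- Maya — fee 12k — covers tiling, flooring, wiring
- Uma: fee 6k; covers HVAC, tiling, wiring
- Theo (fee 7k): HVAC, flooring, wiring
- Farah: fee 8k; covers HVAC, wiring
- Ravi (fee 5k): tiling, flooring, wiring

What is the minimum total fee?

11

Choose Uma and Ravi: together they cover HVAC, tiling, flooring, wiring — every task.
Total fee: 6 + 5 = 11.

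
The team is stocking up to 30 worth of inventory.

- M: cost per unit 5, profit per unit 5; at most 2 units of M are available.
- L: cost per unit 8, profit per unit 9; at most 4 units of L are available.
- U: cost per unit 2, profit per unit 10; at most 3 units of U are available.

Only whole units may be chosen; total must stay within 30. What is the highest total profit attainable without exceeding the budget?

Take 3×L and 3×U: cost 30 ≤ 30, profit 3·9 + 3·10 = 57.
U has the best ratio (10/2) and is taken to its limit of 3; remaining capacity is filled optimally with the others.

57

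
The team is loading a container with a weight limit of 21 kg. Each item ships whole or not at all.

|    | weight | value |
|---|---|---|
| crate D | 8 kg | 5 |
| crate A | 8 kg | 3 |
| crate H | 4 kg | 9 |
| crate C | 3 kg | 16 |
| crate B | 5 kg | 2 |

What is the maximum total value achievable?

Allowing fractional choices, the relaxed optimum would be about 32.4, but items are indivisible.
crate D + crate H + crate C: weight 8 + 4 + 3 = 15 ≤ 21, value 5 + 9 + 16 = 30.
crate D + crate H + crate C + crate B: weight 8 + 4 + 3 + 5 = 20 ≤ 21, value 5 + 9 + 16 + 2 = 32.
Best is crate D, crate H, crate C, and crate B with total value 32.

32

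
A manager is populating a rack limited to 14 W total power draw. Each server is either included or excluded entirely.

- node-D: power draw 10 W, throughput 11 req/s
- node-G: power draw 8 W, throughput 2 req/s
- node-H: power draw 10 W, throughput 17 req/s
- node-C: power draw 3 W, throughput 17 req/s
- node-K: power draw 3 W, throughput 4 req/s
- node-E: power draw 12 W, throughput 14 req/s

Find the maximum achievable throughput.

34

Allowing fractional choices, the relaxed optimum would be about 35.3, but servers are indivisible.
node-D + node-C: power draw 10 + 3 = 13 ≤ 14, throughput 11 + 17 = 28.
node-G + node-C + node-K: power draw 8 + 3 + 3 = 14 ≤ 14, throughput 2 + 17 + 4 = 23.
node-H + node-C: power draw 10 + 3 = 13 ≤ 14, throughput 17 + 17 = 34.
Best is node-H and node-C with total throughput 34.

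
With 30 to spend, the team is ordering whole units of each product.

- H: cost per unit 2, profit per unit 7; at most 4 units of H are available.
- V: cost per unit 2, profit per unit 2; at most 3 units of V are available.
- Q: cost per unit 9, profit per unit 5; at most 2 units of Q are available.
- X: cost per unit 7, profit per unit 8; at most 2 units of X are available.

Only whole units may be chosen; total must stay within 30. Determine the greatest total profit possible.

This is a bounded integer knapsack.
H has the best ratio (7/2); taking only H gives at most 4×7 = 28 (stopped by the supply cap of 4).
Mixing does better — 4×H, 3×V, and 2×X: cost 28 ≤ 30, profit 4·7 + 3·2 + 2·8 = 50.

50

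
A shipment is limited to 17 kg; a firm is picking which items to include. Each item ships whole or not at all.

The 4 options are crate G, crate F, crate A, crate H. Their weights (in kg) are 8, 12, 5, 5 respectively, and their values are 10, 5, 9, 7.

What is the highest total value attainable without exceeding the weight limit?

Allowing fractional choices, the relaxed optimum would be about 24.8, but items are indivisible.
crate G + crate A: weight 8 + 5 = 13 ≤ 17, value 10 + 9 = 19.
crate G + crate H: weight 8 + 5 = 13 ≤ 17, value 10 + 7 = 17.
crate A + crate H: weight 5 + 5 = 10 ≤ 17, value 9 + 7 = 16.
Best is crate G and crate A with total value 19.

19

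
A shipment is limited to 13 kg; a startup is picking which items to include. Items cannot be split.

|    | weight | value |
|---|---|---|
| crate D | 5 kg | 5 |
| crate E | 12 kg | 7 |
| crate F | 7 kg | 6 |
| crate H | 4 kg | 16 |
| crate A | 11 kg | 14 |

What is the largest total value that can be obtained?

22

Treat it as a binary knapsack problem.
Allowing fractional choices, the relaxed optimum would be about 27.5, but items are indivisible.
crate F + crate H: weight 7 + 4 = 11 ≤ 13, value 6 + 16 = 22.
crate D + crate H: weight 5 + 4 = 9 ≤ 13, value 5 + 16 = 21.
Best is crate F and crate H with total value 22.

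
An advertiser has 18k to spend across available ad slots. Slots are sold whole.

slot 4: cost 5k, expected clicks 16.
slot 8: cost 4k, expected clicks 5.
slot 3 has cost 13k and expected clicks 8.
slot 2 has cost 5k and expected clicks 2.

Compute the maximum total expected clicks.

24

Allowing fractional choices, the relaxed optimum would be about 26.5, but ad slots are indivisible.
slot 4 + slot 8: cost 5 + 4 = 9 ≤ 18, expected clicks 16 + 5 = 21.
slot 4 + slot 3: cost 5 + 13 = 18 ≤ 18, expected clicks 16 + 8 = 24.
slot 4 + slot 8 + slot 2: cost 5 + 4 + 5 = 14 ≤ 18, expected clicks 16 + 5 + 2 = 23.
Best is slot 4 and slot 3 with total expected clicks 24.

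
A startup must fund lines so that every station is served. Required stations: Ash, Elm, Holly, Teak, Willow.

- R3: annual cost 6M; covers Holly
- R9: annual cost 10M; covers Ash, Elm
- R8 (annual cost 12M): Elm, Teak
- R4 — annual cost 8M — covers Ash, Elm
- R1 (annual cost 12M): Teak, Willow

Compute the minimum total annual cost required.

This is an integer covering problem.
Choose R3, R4, and R1: together they cover Ash, Elm, Holly, Teak, Willow — every station.
Total annual cost: 6 + 8 + 12 = 26.
No cover costs less than 26.

26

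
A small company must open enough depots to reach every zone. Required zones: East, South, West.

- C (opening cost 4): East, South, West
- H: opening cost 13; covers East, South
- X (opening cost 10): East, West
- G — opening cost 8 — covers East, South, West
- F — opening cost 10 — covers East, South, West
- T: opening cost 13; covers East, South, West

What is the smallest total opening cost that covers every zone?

4

C alone covers East, South, West — every zone.
Total opening cost: 4.
No cover costs less than 4.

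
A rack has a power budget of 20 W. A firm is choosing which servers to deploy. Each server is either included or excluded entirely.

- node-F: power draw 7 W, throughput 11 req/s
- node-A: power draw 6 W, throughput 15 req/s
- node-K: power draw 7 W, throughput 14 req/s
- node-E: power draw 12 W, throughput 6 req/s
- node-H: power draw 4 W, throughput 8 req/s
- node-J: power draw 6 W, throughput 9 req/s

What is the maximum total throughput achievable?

Allowing fractional choices, the relaxed optimum would be about 41.7, but servers are indivisible.
node-A + node-K + node-J: power draw 6 + 7 + 6 = 19 ≤ 20, throughput 15 + 14 + 9 = 38.
node-F + node-A + node-K: power draw 7 + 6 + 7 = 20 ≤ 20, throughput 11 + 15 + 14 = 40.
Best is node-F, node-A, and node-K with total throughput 40.

40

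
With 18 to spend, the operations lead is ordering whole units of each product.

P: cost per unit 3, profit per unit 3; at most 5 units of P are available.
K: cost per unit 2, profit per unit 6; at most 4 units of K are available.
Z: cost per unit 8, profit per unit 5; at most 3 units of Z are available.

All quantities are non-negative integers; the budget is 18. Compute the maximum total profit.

K has the best ratio (6/2); taking only K gives at most 4×6 = 24 (stopped by the supply cap of 4).
Mixing does better — 3×P and 4×K: cost 17 ≤ 18, profit 3·3 + 4·6 = 33.

33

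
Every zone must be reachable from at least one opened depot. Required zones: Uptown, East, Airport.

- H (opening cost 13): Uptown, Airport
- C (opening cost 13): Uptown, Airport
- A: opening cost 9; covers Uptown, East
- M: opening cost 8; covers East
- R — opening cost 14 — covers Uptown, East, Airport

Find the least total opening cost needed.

The greedy cost-per-new-zone heuristic would pick A and H for 22, but a cheaper cover exists.
R alone covers Uptown, East, Airport — every zone.
Total opening cost: 14.
No cover costs less than 14.

14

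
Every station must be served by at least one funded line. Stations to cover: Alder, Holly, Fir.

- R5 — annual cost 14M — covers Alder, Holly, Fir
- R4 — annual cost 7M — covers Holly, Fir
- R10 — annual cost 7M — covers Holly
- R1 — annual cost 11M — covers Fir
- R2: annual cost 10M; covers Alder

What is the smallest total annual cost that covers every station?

14

This is a weighted set-cover instance.
R5 alone covers Alder, Holly, Fir — every station.
Total annual cost: 14.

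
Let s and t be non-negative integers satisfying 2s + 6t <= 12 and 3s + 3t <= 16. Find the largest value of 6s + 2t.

30

(s,t)=(5,0) is feasible, giving 30.
(s,t)=(4,0) is feasible, giving 24.
Maximum is 30 at (s,t)=(5,0).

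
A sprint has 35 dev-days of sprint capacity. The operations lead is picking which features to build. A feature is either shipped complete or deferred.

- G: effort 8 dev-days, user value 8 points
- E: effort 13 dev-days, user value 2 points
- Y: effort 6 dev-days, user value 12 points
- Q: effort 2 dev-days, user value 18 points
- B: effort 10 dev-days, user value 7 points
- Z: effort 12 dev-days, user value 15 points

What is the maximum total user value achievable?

This is an integer program with binary decision variables.
Allowing fractional choices, the relaxed optimum would be about 57.9, but features are indivisible.
G + Y + Q + Z: effort 8 + 6 + 2 + 12 = 28 ≤ 35, user value 8 + 12 + 18 + 15 = 53.
Y + Q + B + Z: effort 6 + 2 + 10 + 12 = 30 ≤ 35, user value 12 + 18 + 7 + 15 = 52.
Best is G, Y, Q, and Z with total user value 53.

53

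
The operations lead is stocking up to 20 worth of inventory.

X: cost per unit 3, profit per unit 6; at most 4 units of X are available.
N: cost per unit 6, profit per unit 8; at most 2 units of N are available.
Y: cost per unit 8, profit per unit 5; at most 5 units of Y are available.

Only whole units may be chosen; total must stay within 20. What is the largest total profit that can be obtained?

32

X has the best ratio (6/3); taking only X gives at most 4×6 = 24 (stopped by the supply cap of 4).
Mixing does better — 4×X and 1×N: cost 18 ≤ 20, profit 4·6 + 1·8 = 32.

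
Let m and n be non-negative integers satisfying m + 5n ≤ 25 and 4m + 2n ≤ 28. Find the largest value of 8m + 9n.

76

(m,n)=(5,4) is feasible, giving 76.
(m,n)=(4,4) is feasible, giving 68.
No feasible integer point exceeds 76.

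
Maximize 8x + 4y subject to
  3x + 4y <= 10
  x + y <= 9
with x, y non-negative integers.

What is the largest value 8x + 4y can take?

The continuous relaxation peaks at (3.33, 0) with value 26.67; rounding to a feasible lattice point costs some objective.
(x,y)=(3,0) is feasible, giving 24.
(x,y)=(2,1) is feasible, giving 20.
No feasible integer point exceeds 24.

24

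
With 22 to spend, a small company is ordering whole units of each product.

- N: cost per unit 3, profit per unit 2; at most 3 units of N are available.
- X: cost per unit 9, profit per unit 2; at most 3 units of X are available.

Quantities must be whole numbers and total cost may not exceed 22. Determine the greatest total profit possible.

8

This is a bounded integer knapsack.
N has the best ratio (2/3); taking only N gives at most 3×2 = 6 (stopped by the supply cap of 3).
Mixing does better — 3×N and 1×X: cost 18 ≤ 22, profit 3·2 + 1·2 = 8.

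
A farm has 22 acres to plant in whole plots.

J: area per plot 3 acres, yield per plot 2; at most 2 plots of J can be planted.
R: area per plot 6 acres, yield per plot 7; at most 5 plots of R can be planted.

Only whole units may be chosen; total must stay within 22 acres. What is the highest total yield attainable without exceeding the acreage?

Take 1×J and 3×R: area 21 ≤ 22, yield 1·2 + 3·7 = 23.
No other integer combination yields more.

23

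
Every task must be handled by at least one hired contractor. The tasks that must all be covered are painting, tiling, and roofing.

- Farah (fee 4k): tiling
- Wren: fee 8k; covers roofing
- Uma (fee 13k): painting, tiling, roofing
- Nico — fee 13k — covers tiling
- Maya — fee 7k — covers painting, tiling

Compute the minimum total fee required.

The greedy cost-per-new-task heuristic would pick Maya and Wren for 15, but a cheaper cover exists.
Uma alone covers painting, tiling, roofing — every task.
Total fee: 13.
No cover costs less than 13.

13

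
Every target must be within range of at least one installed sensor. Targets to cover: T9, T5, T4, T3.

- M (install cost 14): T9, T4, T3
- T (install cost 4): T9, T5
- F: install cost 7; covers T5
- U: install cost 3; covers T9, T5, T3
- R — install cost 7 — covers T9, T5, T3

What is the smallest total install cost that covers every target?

17

Choose M and U: together they cover T9, T5, T4, T3 — every target.
Total install cost: 14 + 3 = 17.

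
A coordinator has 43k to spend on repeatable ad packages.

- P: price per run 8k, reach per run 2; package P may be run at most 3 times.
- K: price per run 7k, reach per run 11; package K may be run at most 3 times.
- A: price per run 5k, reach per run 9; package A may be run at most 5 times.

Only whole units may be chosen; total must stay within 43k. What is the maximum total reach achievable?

A has the best ratio (9/5); taking only A gives at most 5×9 = 45 (stopped by the supply cap of 5).
Mixing does better — 3×K and 4×A: price 41 ≤ 43, reach 3·11 + 4·9 = 69.

69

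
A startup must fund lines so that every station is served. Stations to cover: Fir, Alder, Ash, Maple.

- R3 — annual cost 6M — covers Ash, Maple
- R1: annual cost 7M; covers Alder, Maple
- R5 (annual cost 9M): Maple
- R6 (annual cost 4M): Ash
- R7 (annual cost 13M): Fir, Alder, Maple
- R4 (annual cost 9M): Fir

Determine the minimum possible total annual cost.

17

This is a weighted set-cover instance.
The greedy cost-per-new-station heuristic would pick R3 and R7 for 19, but a cheaper cover exists.
Choose R6 and R7: together they cover Fir, Alder, Ash, Maple — every station.
Total annual cost: 4 + 13 = 17.
No cover costs less than 17.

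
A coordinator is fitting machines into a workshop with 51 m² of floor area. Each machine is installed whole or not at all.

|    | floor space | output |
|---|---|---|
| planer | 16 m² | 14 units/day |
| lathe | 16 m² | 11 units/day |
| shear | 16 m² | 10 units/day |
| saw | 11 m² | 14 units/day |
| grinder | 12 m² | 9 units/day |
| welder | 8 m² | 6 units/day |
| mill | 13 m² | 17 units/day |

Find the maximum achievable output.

51

This is an integer program with binary decision variables.
Allowing fractional choices, the relaxed optimum would be about 53.2, but machines are indivisible.
lathe + saw + welder + mill: floor space 16 + 11 + 8 + 13 = 48 ≤ 51, output 11 + 14 + 6 + 17 = 48.
planer + saw + welder + mill: floor space 16 + 11 + 8 + 13 = 48 ≤ 51, output 14 + 14 + 6 + 17 = 51.
Best is planer, saw, welder, and mill with total output 51.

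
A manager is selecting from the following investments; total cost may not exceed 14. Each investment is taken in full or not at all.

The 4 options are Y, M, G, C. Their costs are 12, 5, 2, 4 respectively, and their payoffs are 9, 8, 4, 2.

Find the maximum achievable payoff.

14

Allowing fractional choices, the relaxed optimum would be about 17.2, but investments are indivisible.
M + G: cost 5 + 2 = 7 ≤ 14, payoff 8 + 4 = 12.
M + G + C: cost 5 + 2 + 4 = 11 ≤ 14, payoff 8 + 4 + 2 = 14.
Y + G: cost 12 + 2 = 14 ≤ 14, payoff 9 + 4 = 13.
Best is M, G, and C with total payoff 14.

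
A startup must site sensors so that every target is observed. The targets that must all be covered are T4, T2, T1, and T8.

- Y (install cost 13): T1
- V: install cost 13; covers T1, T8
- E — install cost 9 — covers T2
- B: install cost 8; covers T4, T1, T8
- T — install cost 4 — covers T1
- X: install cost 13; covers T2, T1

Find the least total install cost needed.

Choose E and B: together they cover T4, T2, T1, T8 — every target.
Total install cost: 9 + 8 = 17.
No cover costs less than 17.

17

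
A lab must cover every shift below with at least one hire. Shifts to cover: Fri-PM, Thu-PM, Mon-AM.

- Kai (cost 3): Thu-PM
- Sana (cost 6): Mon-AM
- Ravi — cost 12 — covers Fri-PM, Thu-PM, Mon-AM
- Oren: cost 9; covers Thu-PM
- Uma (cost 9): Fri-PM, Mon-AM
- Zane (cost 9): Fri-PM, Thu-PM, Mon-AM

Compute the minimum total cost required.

9

This is a weighted set-cover instance.
The greedy cost-per-new-shift heuristic would pick Kai and Uma for 12, but a cheaper cover exists.
Zane alone covers Fri-PM, Thu-PM, Mon-AM — every shift.
Total cost: 9.
No cover costs less than 9.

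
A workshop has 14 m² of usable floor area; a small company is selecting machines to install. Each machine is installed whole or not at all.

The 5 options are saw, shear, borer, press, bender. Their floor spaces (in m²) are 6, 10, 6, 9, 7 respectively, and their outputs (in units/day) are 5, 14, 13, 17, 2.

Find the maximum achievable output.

This is a 0-1 knapsack instance.
Allowing fractional choices, the relaxed optimum would be about 28.1, but machines are indivisible.
saw + borer: floor space 6 + 6 = 12 ≤ 14, output 5 + 13 = 18.
press: floor space 9 ≤ 14, output 17.
borer + bender: floor space 6 + 7 = 13 ≤ 14, output 13 + 2 = 15.
Best is saw and borer with total output 18.

18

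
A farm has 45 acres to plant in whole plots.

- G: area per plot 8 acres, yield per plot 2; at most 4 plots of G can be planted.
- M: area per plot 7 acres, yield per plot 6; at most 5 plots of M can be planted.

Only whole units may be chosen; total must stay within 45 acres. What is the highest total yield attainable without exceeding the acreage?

1×G and 5×M: area 43 ≤ 45, yield 1·2 + 5·6 = 32.
5×M: area 35 ≤ 45, yield 5·6 = 30.
Best is 32.

32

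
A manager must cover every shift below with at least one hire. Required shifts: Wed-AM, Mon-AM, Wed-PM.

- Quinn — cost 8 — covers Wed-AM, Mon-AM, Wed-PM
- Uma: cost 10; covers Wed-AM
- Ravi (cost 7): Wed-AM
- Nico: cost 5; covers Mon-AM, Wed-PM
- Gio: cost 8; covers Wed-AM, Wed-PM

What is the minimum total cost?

8

The greedy cost-per-new-shift heuristic would pick Nico and Ravi for 12, but a cheaper cover exists.
Quinn alone covers Wed-AM, Mon-AM, Wed-PM — every shift.
Total cost: 8.
No cover costs less than 8.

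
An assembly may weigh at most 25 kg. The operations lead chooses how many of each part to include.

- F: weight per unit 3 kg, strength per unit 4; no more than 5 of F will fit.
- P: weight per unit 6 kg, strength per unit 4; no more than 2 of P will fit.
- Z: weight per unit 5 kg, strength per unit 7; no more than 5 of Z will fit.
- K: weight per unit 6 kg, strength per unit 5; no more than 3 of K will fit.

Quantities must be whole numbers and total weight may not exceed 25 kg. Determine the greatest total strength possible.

Z has the best ratio (7/5); taking only Z gives at most 5×7 = 35 (stopped by the weight limit).
Optimal: 5×Z: weight 25 ≤ 25, strength 5·7 = 35.

35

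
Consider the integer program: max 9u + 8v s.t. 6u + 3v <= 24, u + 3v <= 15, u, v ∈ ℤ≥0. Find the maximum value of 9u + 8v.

50

(u,v)=(2,4): 6·2+3·4=24≤24, 1·2+3·4=14≤15, objective 50.
(u,v)=(2,3): 6·2+3·3=21≤24, 1·2+3·3=11≤15, objective 42.
(u,v)=(1,4): 6·1+3·4=18≤24, 1·1+3·4=13≤15, objective 41.
No feasible integer point exceeds 50.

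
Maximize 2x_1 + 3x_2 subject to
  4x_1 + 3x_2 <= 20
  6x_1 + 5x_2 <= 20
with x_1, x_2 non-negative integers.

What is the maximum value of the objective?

12

(x_1,x_2)=(0,4) is feasible, giving 12.
(x_1,x_2)=(0,3) is feasible, giving 9.
Maximum is 12 at (x_1,x_2)=(0,4).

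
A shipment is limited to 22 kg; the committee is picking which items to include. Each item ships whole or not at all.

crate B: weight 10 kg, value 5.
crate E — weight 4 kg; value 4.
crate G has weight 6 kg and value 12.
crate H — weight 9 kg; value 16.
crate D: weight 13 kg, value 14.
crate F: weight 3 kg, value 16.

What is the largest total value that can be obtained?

48

Treat it as a binary knapsack problem.
crate G + crate D + crate F: weight 6 + 13 + 3 = 22 ≤ 22, value 12 + 14 + 16 = 42.
crate E + crate G + crate H + crate F: weight 4 + 6 + 9 + 3 = 22 ≤ 22, value 4 + 12 + 16 + 16 = 48.
crate G + crate H + crate F: weight 6 + 9 + 3 = 18 ≤ 22, value 12 + 16 + 16 = 44.
Best is crate E, crate G, crate H, and crate F with total value 48.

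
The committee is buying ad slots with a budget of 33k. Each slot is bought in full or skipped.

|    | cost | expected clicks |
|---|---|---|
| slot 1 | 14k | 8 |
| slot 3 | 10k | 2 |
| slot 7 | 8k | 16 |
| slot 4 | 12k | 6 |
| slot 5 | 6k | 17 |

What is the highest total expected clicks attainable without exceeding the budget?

41

Allowing fractional choices, the relaxed optimum would be about 43.5, but ad slots are indivisible.
slot 1 + slot 7 + slot 5: cost 14 + 8 + 6 = 28 ≤ 33, expected clicks 8 + 16 + 17 = 41.
slot 7 + slot 4 + slot 5: cost 8 + 12 + 6 = 26 ≤ 33, expected clicks 16 + 6 + 17 = 39.
slot 3 + slot 7 + slot 5: cost 10 + 8 + 6 = 24 ≤ 33, expected clicks 2 + 16 + 17 = 35.
Best is slot 1, slot 7, and slot 5 with total expected clicks 41.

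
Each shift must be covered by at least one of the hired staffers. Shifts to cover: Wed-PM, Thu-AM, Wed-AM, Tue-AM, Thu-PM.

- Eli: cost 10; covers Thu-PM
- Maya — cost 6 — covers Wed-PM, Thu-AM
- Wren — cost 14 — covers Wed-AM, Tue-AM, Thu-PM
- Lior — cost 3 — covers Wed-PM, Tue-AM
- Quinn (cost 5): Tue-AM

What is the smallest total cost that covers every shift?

This is an integer covering problem.
The greedy cost-per-new-shift heuristic would pick Lior, Maya, and Wren for 23, but a cheaper cover exists.
Choose Maya and Wren: together they cover Wed-PM, Thu-AM, Wed-AM, Tue-AM, Thu-PM — every shift.
Total cost: 6 + 14 = 20.
No cover costs less than 20.

20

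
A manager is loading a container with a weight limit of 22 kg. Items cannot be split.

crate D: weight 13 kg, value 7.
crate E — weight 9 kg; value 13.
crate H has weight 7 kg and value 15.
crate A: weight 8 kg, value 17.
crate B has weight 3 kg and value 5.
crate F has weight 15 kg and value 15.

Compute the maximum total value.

crate E + crate A + crate B: weight 9 + 8 + 3 = 20 ≤ 22, value 13 + 17 + 5 = 35.
crate E + crate H + crate B: weight 9 + 7 + 3 = 19 ≤ 22, value 13 + 15 + 5 = 33.
crate H + crate A + crate B: weight 7 + 8 + 3 = 18 ≤ 22, value 15 + 17 + 5 = 37.
Best is crate H, crate A, and crate B with total value 37.

37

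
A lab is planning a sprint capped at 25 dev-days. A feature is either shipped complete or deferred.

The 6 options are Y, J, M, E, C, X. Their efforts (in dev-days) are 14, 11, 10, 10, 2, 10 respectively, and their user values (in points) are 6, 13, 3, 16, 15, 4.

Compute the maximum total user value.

44

J + E + C: effort 11 + 10 + 2 = 23 ≤ 25, user value 13 + 16 + 15 = 44.
E + C + X: effort 10 + 2 + 10 = 22 ≤ 25, user value 16 + 15 + 4 = 35.
Best is J, E, and C with total user value 44.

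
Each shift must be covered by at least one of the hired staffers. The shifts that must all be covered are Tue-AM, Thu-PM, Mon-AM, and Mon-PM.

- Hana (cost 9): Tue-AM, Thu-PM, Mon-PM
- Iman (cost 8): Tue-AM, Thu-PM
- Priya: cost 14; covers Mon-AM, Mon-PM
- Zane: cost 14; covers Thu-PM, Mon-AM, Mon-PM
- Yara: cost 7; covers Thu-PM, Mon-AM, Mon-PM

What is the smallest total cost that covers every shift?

Choose Iman and Yara: together they cover Tue-AM, Thu-PM, Mon-AM, Mon-PM — every shift.
Total cost: 8 + 7 = 15.
No cover costs less than 15.

15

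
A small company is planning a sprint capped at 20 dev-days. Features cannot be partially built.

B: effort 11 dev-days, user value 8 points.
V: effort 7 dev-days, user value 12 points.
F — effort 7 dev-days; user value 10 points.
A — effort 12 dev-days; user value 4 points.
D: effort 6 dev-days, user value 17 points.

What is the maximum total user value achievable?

Treat it as a binary knapsack problem.
Take V, F, and D: effort 7 + 7 + 6 = 20 ≤ 20, user value 12 + 10 + 17 = 39.
No other feasible combination does better.

39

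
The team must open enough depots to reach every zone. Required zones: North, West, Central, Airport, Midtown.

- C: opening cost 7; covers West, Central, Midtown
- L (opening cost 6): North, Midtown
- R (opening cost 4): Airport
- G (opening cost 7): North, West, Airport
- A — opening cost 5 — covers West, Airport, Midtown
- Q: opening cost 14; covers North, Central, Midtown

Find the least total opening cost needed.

14

Choose C and G: together they cover North, West, Central, Airport, Midtown — every zone.
Total opening cost: 7 + 7 = 14.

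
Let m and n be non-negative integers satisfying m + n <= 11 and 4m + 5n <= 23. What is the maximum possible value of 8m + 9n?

(m,n)=(2,3): 1·2+1·3=5≤11, 4·2+5·3=23≤23, objective 43.
(m,n)=(3,2): 1·3+1·2=5≤11, 4·3+5·2=22≤23, objective 42.
(m,n)=(4,1): 1·4+1·1=5≤11, 4·4+5·1=21≤23, objective 41.
Maximum is 43 at (m,n)=(2,3).

43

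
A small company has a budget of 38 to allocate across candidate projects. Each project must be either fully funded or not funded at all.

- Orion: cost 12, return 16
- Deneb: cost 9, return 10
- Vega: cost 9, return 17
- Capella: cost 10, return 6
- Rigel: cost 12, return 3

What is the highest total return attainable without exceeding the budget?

43

Treat it as a binary knapsack problem.
Allowing fractional choices, the relaxed optimum would be about 47.8, but projects are indivisible.
Orion + Vega + Capella: cost 12 + 9 + 10 = 31 ≤ 38, return 16 + 17 + 6 = 39.
Orion + Vega + Rigel: cost 12 + 9 + 12 = 33 ≤ 38, return 16 + 17 + 3 = 36.
Orion + Deneb + Vega: cost 12 + 9 + 9 = 30 ≤ 38, return 16 + 10 + 17 = 43.
Best is Orion, Deneb, and Vega with total return 43.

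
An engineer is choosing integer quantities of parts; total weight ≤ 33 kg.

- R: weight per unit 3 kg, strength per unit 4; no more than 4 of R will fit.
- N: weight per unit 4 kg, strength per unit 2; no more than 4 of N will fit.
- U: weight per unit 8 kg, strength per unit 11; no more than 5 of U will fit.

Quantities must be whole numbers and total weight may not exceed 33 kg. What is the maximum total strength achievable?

45

U has the best ratio (11/8); taking only U gives at most 4×11 = 44 (stopped by the weight limit).
Mixing does better — 3×R and 3×U: weight 33 ≤ 33, strength 3·4 + 3·11 = 45.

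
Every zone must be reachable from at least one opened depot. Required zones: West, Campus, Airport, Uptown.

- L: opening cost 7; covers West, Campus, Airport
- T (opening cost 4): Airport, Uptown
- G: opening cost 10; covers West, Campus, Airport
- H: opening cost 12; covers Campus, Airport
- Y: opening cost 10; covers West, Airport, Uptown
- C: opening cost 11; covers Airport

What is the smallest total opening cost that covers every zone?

This is a weighted set-cover instance.
Choose L and T: together they cover West, Campus, Airport, Uptown — every zone.
Total opening cost: 7 + 4 = 11.
No cover costs less than 11.

11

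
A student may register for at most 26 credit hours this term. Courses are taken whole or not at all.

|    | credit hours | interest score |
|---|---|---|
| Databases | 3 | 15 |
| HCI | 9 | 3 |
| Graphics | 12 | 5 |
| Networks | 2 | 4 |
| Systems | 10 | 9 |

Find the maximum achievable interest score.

Databases + HCI + Networks + Systems: credit hours 3 + 9 + 2 + 10 = 24 ≤ 26, interest score 15 + 3 + 4 + 9 = 31.
Databases + Networks + Systems: credit hours 3 + 2 + 10 = 15 ≤ 26, interest score 15 + 4 + 9 = 28.
Databases + Graphics + Systems: credit hours 3 + 12 + 10 = 25 ≤ 26, interest score 15 + 5 + 9 = 29.
Best is Databases, HCI, Networks, and Systems with total interest score 31.

31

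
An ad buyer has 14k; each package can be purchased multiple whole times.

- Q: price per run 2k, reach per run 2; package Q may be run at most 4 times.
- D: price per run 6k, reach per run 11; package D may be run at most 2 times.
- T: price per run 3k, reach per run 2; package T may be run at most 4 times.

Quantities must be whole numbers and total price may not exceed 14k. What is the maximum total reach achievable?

24

This is a bounded integer knapsack.
D has the best ratio (11/6); taking only D gives at most 2×11 = 22 (stopped by the price limit).
Mixing does better — 1×Q and 2×D: price 14 ≤ 14, reach 1·2 + 2·11 = 24.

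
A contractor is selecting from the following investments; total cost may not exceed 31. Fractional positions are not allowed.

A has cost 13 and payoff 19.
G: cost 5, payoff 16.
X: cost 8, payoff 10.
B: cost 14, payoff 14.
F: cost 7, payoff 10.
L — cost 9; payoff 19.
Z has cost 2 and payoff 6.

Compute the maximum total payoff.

61

Allowing fractional choices, the relaxed optimum would be about 62.9, but investments are indivisible.
G + X + F + L + Z: cost 5 + 8 + 7 + 9 + 2 = 31 ≤ 31, payoff 16 + 10 + 10 + 19 + 6 = 61.
A + G + L + Z: cost 13 + 5 + 9 + 2 = 29 ≤ 31, payoff 19 + 16 + 19 + 6 = 60.
G + X + F + L: cost 5 + 8 + 7 + 9 = 29 ≤ 31, payoff 16 + 10 + 10 + 19 = 55.
Best is G, X, F, L, and Z with total payoff 61.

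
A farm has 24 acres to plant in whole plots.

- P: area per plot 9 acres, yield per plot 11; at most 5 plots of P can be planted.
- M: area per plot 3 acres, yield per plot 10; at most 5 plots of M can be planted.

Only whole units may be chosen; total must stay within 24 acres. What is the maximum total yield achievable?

M has the best ratio (10/3); taking only M gives at most 5×10 = 50 (stopped by the supply cap of 5).
Mixing does better — 1×P and 5×M: area 24 ≤ 24, yield 1·11 + 5·10 = 61.

61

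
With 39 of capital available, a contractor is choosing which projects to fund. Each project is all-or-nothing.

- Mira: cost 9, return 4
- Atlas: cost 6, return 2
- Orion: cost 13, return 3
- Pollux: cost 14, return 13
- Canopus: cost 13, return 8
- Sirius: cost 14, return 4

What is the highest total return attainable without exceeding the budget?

25

This is an integer program with binary decision variables.
Take Mira, Pollux, and Canopus: cost 9 + 14 + 13 = 36 ≤ 39, return 4 + 13 + 8 = 25.
No other feasible combination does better.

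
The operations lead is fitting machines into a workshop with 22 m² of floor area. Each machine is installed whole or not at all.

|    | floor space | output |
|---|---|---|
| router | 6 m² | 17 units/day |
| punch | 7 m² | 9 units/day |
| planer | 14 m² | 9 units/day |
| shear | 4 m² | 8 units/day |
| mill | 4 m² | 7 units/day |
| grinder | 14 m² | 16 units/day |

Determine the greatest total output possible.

router + punch + shear: floor space 6 + 7 + 4 = 17 ≤ 22, output 17 + 9 + 8 = 34.
router + punch + shear + mill: floor space 6 + 7 + 4 + 4 = 21 ≤ 22, output 17 + 9 + 8 + 7 = 41.
router + punch + mill: floor space 6 + 7 + 4 = 17 ≤ 22, output 17 + 9 + 7 = 33.
Best is router, punch, shear, and mill with total output 41.

41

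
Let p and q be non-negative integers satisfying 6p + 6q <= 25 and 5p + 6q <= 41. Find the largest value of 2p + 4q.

(p,q)=(0,4) is feasible, giving 16.
(p,q)=(1,3) is feasible, giving 14.
(p,q)=(0,3) is feasible, giving 12.
No feasible integer point exceeds 16.

16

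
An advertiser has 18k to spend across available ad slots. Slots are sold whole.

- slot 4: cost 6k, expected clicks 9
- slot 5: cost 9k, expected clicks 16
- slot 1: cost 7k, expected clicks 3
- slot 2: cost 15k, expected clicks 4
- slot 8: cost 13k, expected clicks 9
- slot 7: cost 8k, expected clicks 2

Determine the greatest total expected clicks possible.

25

Take slot 4 and slot 5: cost 6 + 9 = 15 ≤ 18, expected clicks 9 + 16 = 25.
No other feasible combination does better.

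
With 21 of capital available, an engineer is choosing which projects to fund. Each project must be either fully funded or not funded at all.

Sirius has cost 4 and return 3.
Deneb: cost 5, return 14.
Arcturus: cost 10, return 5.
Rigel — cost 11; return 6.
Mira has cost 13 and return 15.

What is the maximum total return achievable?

Sirius + Deneb + Rigel: cost 4 + 5 + 11 = 20 ≤ 21, return 3 + 14 + 6 = 23.
Deneb + Mira: cost 5 + 13 = 18 ≤ 21, return 14 + 15 = 29.
Best is Deneb and Mira with total return 29.

29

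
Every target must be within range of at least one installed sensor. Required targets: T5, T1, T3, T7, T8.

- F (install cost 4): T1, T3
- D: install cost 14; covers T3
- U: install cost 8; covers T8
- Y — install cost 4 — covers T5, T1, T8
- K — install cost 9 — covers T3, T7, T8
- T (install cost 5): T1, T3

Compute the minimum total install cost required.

The greedy cost-per-new-target heuristic would pick Y, F, and K for 17, but a cheaper cover exists.
Choose Y and K: together they cover T5, T1, T3, T7, T8 — every target.
Total install cost: 4 + 9 = 13.
No cover costs less than 13.

13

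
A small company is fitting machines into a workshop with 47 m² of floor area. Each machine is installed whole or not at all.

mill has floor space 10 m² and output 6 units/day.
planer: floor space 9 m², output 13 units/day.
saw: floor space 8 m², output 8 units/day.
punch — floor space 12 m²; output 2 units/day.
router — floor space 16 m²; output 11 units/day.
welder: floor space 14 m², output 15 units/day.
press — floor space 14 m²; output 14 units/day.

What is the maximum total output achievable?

50

This is an integer program with binary decision variables.
Allowing fractional choices, the relaxed optimum would be about 51.4, but machines are indivisible.
mill + planer + welder + press: floor space 10 + 9 + 14 + 14 = 47 ≤ 47, output 6 + 13 + 15 + 14 = 48.
planer + saw + welder + press: floor space 9 + 8 + 14 + 14 = 45 ≤ 47, output 13 + 8 + 15 + 14 = 50.
planer + saw + router + welder: floor space 9 + 8 + 16 + 14 = 47 ≤ 47, output 13 + 8 + 11 + 15 = 47.
Best is planer, saw, welder, and press with total output 50.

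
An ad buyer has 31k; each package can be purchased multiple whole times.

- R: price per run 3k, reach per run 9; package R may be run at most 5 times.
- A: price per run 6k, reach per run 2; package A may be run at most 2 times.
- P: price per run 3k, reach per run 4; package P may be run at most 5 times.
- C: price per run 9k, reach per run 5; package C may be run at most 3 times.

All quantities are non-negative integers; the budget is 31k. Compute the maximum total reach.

R has the best ratio (9/3); taking only R gives at most 5×9 = 45 (stopped by the supply cap of 5).
Mixing does better — 5×R and 5×P: price 30 ≤ 31, reach 5·9 + 5·4 = 65.

65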